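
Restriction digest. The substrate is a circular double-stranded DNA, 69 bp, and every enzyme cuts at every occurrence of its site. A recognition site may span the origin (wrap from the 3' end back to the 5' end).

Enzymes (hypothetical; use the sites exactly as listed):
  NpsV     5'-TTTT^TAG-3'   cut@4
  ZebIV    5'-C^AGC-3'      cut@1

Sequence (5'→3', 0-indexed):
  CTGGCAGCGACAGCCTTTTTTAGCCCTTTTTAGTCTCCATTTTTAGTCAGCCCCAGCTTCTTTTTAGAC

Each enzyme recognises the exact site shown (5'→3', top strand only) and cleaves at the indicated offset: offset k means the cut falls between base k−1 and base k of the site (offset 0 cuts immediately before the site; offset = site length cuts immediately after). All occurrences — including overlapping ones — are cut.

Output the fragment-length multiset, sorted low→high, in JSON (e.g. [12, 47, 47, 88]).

Per-enzyme occurrences:
  NpsV TTTTTAG/4: at [16, 26, 39, 60] ⇒ [20, 30, 43, 64]
  ZebIV CAGC/1: at [4, 10, 47, 53] ⇒ [5, 11, 48, 54]

All cut coordinates (distinct, sorted): [5, 11, 20, 30, 43, 48, 54, 64]

Fragments:
  5→11: 6 bp
  11→20: 9 bp
  20→30: 10 bp
  30→43: 13 bp
  43→48: 5 bp
  48→54: 6 bp
  54→64: 10 bp
  64→5 (wrap): 69-64+5 = 10 bp

[5,6,6,9,10,10,10,13]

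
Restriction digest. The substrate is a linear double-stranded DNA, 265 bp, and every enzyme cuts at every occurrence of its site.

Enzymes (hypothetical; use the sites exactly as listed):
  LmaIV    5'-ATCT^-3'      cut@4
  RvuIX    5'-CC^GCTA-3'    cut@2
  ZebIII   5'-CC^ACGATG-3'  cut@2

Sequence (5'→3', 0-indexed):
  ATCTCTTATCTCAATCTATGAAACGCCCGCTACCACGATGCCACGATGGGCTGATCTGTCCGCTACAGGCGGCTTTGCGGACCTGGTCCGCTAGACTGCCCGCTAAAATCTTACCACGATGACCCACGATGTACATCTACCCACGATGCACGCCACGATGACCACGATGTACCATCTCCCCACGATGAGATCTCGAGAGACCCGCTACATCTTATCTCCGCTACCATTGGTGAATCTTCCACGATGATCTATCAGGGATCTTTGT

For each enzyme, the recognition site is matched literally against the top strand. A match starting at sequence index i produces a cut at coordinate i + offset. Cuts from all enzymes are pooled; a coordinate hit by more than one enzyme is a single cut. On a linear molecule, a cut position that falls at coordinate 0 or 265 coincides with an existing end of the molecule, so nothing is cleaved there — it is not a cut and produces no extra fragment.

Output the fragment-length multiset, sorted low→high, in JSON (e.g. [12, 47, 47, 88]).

[2,3,4,4,4,4,4,4,5,6,6,7,8,9,9,10,10,10,10,11,11,12,12,12,13,14,15,18,28]

Site scan:
  LmaIV (ATCT, off=4): starts [0, 7, 13, 53, 107, 134, 173, 189, 208, 213, 233, 246, 257] → cuts [4, 11, 17, 57, 111, 138, 177, 193, 212, 217, 237, 250, 261]
  RvuIX (CCGCTA, off=2): starts [26, 59, 87, 99, 201, 217] → cuts [28, 61, 89, 101, 203, 219]
  ZebIII (CCACGATG, off=2): starts [32, 40, 113, 123, 140, 152, 161, 179, 238] → cuts [34, 42, 115, 125, 142, 154, 163, 181, 240]

All cut coordinates (distinct, sorted): [4, 11, 17, 28, 34, 42, 57, 61, 89, 101, 111, 115, 125, 138, 142, 154, 163, 177, 181, 193, 203, 212, 217, 219, 237, 240, 250, 261]

Fragment lengths:
  [0,4): 4 bp
  [4,11): 7 bp
  [11,17): 6 bp
  [17,28): 11 bp
  [28,34): 6 bp
  [34,42): 8 bp
  [42,57): 15 bp
  [57,61): 4 bp
  [61,89): 28 bp
  [89,101): 12 bp
  [101,111): 10 bp
  [111,115): 4 bp
  [115,125): 10 bp
  [125,138): 13 bp
  [138,142): 4 bp
  [142,154): 12 bp
  [154,163): 9 bp
  [163,177): 14 bp
  [177,181): 4 bp
  [181,193): 12 bp
  [193,203): 10 bp
  [203,212): 9 bp
  [212,217): 5 bp
  [217,219): 2 bp
  [219,237): 18 bp
  [237,240): 3 bp
  [240,250): 10 bp
  [250,261): 11 bp
  [261,265): 4 bp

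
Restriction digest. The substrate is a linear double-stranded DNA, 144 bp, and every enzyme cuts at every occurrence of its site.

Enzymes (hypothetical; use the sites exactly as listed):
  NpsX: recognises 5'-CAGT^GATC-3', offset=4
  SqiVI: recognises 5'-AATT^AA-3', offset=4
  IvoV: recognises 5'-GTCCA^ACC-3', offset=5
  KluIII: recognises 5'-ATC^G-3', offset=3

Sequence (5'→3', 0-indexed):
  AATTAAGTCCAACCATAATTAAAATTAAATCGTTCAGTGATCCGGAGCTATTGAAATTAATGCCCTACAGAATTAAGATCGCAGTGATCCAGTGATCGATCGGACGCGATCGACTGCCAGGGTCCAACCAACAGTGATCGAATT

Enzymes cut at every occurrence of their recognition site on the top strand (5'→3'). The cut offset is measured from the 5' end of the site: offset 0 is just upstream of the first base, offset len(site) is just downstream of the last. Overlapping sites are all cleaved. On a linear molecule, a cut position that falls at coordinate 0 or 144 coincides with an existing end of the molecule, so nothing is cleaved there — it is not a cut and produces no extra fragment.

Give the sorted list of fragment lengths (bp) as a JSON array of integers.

[4,4,4,4,5,5,5,6,6,7,7,8,9,9,10,15,16,20]

Per-enzyme occurrences:
  NpsX CAGTGATC/4: at [34, 81, 89, 131] ⇒ [38, 85, 93, 135]
  SqiVI AATTAA/4: at [0, 16, 22, 54, 70] ⇒ [4, 20, 26, 58, 74]
  IvoV GTCCAACC/5: at [6, 121] ⇒ [11, 126]
  KluIII ATCG/3: at [28, 77, 94, 98, 108, 136] ⇒ [31, 80, 97, 101, 111, 139]

All cut coordinates (distinct, sorted): [4, 11, 20, 26, 31, 38, 58, 74, 80, 85, 93, 97, 101, 111, 126, 135, 139]

Fragments:
  [0,4): 4 bp
  [4,11): 7 bp
  [11,20): 9 bp
  [20,26): 6 bp
  [26,31): 5 bp
  [31,38): 7 bp
  [38,58): 20 bp
  [58,74): 16 bp
  [74,80): 6 bp
  [80,85): 5 bp
  [85,93): 8 bp
  [93,97): 4 bp
  [97,101): 4 bp
  [101,111): 10 bp
  [111,126): 15 bp
  [126,135): 9 bp
  [135,139): 4 bp
  [139,144): 5 bp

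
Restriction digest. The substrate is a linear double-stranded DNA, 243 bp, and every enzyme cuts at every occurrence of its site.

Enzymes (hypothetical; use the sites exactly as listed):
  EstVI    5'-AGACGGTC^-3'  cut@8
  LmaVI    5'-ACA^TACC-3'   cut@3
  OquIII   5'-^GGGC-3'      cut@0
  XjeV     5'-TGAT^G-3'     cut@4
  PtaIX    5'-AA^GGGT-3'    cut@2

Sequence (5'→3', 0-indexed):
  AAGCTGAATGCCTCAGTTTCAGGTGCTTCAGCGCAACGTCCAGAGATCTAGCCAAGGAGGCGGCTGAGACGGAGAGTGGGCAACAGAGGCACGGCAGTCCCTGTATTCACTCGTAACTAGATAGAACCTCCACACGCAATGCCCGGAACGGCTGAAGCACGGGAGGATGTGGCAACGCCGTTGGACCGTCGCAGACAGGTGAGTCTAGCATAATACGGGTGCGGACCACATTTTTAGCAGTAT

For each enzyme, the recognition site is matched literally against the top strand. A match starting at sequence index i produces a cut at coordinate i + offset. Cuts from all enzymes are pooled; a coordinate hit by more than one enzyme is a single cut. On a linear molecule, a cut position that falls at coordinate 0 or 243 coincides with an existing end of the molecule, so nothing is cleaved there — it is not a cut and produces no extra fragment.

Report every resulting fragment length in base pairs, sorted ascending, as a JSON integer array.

Scan for sites:
  EstVI (AGACGGTC, off=8): no sites
  LmaVI (ACATACC, off=3): no sites
  OquIII GGGC/0: at [77] ⇒ [77]
  XjeV (TGATG, off=4): no sites
  PtaIX (AAGGGT, off=2): no sites

All cut coordinates (distinct, sorted): [77]

Fragments:
  [0,77): 77 bp
  [77,243): 166 bp

[77,166]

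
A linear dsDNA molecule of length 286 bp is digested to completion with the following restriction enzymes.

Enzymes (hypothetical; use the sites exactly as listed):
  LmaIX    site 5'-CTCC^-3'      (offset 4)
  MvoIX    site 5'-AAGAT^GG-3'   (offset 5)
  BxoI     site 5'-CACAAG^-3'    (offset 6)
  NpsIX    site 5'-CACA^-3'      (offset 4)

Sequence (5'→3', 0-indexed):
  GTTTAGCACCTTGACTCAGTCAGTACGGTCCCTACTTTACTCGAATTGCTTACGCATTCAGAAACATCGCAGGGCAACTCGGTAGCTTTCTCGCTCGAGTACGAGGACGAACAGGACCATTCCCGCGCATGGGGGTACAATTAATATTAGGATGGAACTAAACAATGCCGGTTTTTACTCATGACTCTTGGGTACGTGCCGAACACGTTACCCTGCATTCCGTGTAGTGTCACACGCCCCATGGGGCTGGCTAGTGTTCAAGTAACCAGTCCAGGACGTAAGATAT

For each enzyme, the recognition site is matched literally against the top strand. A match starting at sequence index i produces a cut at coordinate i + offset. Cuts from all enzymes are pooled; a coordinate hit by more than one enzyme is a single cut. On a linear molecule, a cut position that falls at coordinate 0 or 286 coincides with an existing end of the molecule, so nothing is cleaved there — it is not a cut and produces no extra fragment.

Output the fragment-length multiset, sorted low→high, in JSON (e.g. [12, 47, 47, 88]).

[52,234]

Scan for sites:
  LmaIX (CTCC, off=4): no sites
  MvoIX (AAGATGG, off=5): no sites
  BxoI (CACAAG, off=6): no sites
  NpsIX CACA/4: at [230] ⇒ [234]

Pooled cuts: [234]

Fragment lengths:
  [0,234): 234 bp
  [234,286): 52 bp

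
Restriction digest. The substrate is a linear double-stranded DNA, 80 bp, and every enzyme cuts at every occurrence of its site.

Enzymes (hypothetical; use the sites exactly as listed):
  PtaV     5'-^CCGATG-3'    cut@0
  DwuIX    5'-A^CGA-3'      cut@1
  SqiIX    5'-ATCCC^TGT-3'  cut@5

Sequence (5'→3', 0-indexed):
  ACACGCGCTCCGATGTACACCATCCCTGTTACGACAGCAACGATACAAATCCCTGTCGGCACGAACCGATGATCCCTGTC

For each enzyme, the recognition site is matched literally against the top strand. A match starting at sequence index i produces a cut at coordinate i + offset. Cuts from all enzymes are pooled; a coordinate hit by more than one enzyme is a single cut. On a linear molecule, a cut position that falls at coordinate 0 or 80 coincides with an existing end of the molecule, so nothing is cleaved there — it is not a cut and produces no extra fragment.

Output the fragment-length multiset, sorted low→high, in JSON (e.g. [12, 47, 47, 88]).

[4,4,5,8,9,9,11,13,17]

Site scan:
  PtaV CCGATG/0: at [9, 65] ⇒ [9, 65]
  DwuIX ACGA/1: at [30, 39, 60] ⇒ [31, 40, 61]
  SqiIX ATCCCTGT/5: at [21, 48, 71] ⇒ [26, 53, 76]

All cut coordinates (distinct, sorted): [9, 26, 31, 40, 53, 61, 65, 76]

Fragment lengths:
  [0,9): 9 bp
  [9,26): 17 bp
  [26,31): 5 bp
  [31,40): 9 bp
  [40,53): 13 bp
  [53,61): 8 bp
  [61,65): 4 bp
  [65,76): 11 bp
  [76,80): 4 bp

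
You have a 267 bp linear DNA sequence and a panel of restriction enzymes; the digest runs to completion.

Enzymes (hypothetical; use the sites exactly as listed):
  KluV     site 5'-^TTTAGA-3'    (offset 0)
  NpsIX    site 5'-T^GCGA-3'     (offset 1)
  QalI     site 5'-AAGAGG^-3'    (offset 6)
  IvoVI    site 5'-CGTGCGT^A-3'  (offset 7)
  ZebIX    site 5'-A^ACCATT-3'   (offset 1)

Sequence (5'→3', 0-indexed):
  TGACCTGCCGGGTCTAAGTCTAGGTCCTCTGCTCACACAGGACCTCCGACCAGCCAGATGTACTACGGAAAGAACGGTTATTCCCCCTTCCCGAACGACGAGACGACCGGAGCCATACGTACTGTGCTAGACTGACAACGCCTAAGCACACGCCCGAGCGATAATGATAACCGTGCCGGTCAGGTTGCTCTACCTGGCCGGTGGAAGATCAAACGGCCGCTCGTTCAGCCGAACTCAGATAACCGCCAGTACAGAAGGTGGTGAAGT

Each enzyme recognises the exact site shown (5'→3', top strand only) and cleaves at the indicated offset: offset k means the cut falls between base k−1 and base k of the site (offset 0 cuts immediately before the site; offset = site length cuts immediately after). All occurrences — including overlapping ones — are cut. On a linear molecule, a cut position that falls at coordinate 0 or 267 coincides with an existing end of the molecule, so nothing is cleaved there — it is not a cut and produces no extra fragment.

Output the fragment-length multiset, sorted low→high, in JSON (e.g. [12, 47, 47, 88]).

Site scan:
  KluV (TTTAGA, off=0): no sites
  NpsIX (TGCGA, off=1): no sites
  QalI (AAGAGG, off=6): no sites
  IvoVI (CGTGCGTA, off=7): no sites
  ZebIX (AACCATT, off=1): no sites

Pooled cuts: ∅

Fragments:
  no cuts → one linear fragment of 267 bp

[267]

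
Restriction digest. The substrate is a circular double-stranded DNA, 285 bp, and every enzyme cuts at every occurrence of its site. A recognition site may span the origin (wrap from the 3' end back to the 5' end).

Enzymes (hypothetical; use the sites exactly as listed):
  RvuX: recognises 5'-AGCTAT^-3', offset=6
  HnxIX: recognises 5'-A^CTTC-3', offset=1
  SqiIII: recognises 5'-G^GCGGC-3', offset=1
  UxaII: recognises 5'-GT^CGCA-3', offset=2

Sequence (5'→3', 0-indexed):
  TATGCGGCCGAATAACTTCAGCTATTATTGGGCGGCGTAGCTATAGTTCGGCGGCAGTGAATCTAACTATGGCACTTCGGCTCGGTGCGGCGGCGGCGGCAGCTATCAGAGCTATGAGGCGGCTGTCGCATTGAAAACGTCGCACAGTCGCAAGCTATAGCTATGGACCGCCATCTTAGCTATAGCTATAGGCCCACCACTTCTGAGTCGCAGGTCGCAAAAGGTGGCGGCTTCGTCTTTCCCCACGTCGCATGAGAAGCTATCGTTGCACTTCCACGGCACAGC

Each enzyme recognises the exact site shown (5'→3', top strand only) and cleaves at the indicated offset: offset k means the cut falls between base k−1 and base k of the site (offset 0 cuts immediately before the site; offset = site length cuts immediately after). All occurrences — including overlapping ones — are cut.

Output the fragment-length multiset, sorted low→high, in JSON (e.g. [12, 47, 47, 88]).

[3,3,3,6,6,6,6,7,7,8,8,9,9,10,10,10,11,11,12,13,14,15,15,18,19,22,24]

Scan for sites:
  RvuX AGCTAT/6: at [19, 38, 100, 109, 152, 158, 177, 183, 257, 282] ⇒ [3, 25, 44, 106, 115, 158, 164, 183, 189, 263]
  HnxIX ACTTC/1: at [14, 73, 198, 269] ⇒ [15, 74, 199, 270]
  SqiIII GGCGGC/1: at [30, 49, 88, 91, 94, 117, 225] ⇒ [31, 50, 89, 92, 95, 118, 226]
  UxaII GTCGCA/2: at [124, 138, 146, 206, 213, 246] ⇒ [126, 140, 148, 208, 215, 248]

Pooled cuts: [3, 15, 25, 31, 44, 50, 74, 89, 92, 95, 106, 115, 118, 126, 140, 148, 158, 164, 183, 189, 199, 208, 215, 226, 248, 263, 270]

Fragment lengths:
  3→15: 12 bp
  15→25: 10 bp
  25→31: 6 bp
  31→44: 13 bp
  44→50: 6 bp
  50→74: 24 bp
  74→89: 15 bp
  89→92: 3 bp
  92→95: 3 bp
  95→106: 11 bp
  106→115: 9 bp
  115→118: 3 bp
  118→126: 8 bp
  126→140: 14 bp
  140→148: 8 bp
  148→158: 10 bp
  158→164: 6 bp
  164→183: 19 bp
  183→189: 6 bp
  189→199: 10 bp
  199→208: 9 bp
  208→215: 7 bp
  215→226: 11 bp
  226→248: 22 bp
  248→263: 15 bp
  263→270: 7 bp
  270→3 (wrap): 285-270+3 = 18 bp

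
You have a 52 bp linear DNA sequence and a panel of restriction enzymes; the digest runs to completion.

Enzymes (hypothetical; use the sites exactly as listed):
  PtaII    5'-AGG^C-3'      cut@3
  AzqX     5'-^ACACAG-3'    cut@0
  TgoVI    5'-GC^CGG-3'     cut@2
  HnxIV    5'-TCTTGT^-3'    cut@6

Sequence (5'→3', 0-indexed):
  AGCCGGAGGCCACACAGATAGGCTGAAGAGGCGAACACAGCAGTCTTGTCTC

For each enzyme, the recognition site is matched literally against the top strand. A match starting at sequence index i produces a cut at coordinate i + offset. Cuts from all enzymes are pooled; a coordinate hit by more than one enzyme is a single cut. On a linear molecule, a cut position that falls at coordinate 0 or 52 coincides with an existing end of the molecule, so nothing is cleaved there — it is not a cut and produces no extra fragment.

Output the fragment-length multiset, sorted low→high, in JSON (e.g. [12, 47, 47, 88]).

Per-enzyme occurrences:
  PtaII (AGGC, off=3): starts [6, 19, 28] → cuts [9, 22, 31]
  AzqX (ACACAG, off=0): starts [11, 34] → cuts [11, 34]
  TgoVI (GCCGG, off=2): starts [1] → cuts [3]
  HnxIV (TCTTGT, off=6): starts [43] → cuts [49]

Pooled cuts: [3, 9, 11, 22, 31, 34, 49]

Fragment lengths:
  [0,3): 3 bp
  [3,9): 6 bp
  [9,11): 2 bp
  [11,22): 11 bp
  [22,31): 9 bp
  [31,34): 3 bp
  [34,49): 15 bp
  [49,52): 3 bp

[2,3,3,3,6,9,11,15]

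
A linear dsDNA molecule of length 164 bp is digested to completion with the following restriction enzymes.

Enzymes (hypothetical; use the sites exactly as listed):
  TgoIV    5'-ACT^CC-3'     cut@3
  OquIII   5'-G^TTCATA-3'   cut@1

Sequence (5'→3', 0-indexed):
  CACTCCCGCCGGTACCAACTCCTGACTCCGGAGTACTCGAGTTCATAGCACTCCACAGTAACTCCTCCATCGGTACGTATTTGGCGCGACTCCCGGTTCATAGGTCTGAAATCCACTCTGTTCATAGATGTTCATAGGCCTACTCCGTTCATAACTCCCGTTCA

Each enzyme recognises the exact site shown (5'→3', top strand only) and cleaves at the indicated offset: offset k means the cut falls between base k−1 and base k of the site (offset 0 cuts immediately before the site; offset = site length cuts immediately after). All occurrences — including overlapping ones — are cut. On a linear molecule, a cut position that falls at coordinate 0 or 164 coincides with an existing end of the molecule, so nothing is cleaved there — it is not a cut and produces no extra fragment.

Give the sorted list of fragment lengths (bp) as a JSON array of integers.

Site scan:
  TgoIV ACTCC/3: at [1, 17, 24, 49, 60, 88, 141, 153] ⇒ [4, 20, 27, 52, 63, 91, 144, 156]
  OquIII GTTCATA/1: at [40, 95, 119, 129, 146] ⇒ [41, 96, 120, 130, 147]

All cut coordinates (distinct, sorted): [4, 20, 27, 41, 52, 63, 91, 96, 120, 130, 144, 147, 156]

Fragments:
  [0,4): 4 bp
  [4,20): 16 bp
  [20,27): 7 bp
  [27,41): 14 bp
  [41,52): 11 bp
  [52,63): 11 bp
  [63,91): 28 bp
  [91,96): 5 bp
  [96,120): 24 bp
  [120,130): 10 bp
  [130,144): 14 bp
  [144,147): 3 bp
  [147,156): 9 bp
  [156,164): 8 bp

[3,4,5,7,8,9,10,11,11,14,14,16,24,28]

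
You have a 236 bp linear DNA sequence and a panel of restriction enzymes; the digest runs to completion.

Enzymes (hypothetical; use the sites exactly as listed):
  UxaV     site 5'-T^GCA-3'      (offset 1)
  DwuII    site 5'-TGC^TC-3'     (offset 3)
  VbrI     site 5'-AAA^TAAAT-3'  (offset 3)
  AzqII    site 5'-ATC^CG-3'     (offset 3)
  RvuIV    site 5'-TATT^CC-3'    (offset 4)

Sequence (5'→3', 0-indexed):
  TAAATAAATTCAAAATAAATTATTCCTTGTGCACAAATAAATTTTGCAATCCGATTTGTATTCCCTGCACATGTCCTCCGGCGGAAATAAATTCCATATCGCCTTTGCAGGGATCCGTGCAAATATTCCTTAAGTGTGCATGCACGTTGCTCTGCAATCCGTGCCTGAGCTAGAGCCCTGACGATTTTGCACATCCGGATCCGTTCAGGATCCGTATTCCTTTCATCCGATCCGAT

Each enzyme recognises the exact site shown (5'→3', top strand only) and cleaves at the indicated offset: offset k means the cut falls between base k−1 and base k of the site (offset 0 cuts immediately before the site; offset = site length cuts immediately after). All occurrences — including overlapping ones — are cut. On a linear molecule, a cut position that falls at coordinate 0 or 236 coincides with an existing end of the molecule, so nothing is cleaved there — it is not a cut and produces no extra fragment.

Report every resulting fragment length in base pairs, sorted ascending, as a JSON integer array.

Per-enzyme occurrences:
  UxaV TGCA/1: at [29, 44, 65, 105, 117, 136, 140, 152, 187] ⇒ [30, 45, 66, 106, 118, 137, 141, 153, 188]
  DwuII TGCTC/3: at [147] ⇒ [150]
  VbrI AAATAAAT/3: at [1, 12, 34, 84] ⇒ [4, 15, 37, 87]
  AzqII ATCCG/3: at [48, 112, 156, 192, 198, 209, 224, 229] ⇒ [51, 115, 159, 195, 201, 212, 227, 232]
  RvuIV TATTCC/4: at [20, 58, 123, 214] ⇒ [24, 62, 127, 218]

All cut coordinates (distinct, sorted): [4, 15, 24, 30, 37, 45, 51, 62, 66, 87, 106, 115, 118, 127, 137, 141, 150, 153, 159, 188, 195, 201, 212, 218, 227, 232]

Fragments:
  [0,4): 4 bp
  [4,15): 11 bp
  [15,24): 9 bp
  [24,30): 6 bp
  [30,37): 7 bp
  [37,45): 8 bp
  [45,51): 6 bp
  [51,62): 11 bp
  [62,66): 4 bp
  [66,87): 21 bp
  [87,106): 19 bp
  [106,115): 9 bp
  [115,118): 3 bp
  [118,127): 9 bp
  [127,137): 10 bp
  [137,141): 4 bp
  [141,150): 9 bp
  [150,153): 3 bp
  [153,159): 6 bp
  [159,188): 29 bp
  [188,195): 7 bp
  [195,201): 6 bp
  [201,212): 11 bp
  [212,218): 6 bp
  [218,227): 9 bp
  [227,232): 5 bp
  [232,236): 4 bp

[3,3,4,4,4,4,5,6,6,6,6,6,7,7,8,9,9,9,9,9,10,11,11,11,19,21,29]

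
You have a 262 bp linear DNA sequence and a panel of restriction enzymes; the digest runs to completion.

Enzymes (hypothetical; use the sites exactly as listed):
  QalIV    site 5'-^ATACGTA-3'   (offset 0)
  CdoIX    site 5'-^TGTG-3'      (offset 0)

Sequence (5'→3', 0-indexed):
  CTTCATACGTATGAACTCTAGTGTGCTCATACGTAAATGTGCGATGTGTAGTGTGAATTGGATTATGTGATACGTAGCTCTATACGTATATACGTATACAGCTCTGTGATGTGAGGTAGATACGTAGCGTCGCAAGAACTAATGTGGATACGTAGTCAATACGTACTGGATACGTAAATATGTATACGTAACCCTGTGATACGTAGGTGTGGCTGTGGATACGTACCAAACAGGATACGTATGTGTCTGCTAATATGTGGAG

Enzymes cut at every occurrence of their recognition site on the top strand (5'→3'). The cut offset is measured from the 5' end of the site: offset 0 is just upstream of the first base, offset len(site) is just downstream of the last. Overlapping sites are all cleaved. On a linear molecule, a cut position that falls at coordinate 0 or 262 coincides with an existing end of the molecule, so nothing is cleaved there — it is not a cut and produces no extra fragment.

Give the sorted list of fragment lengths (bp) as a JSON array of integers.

Per-enzyme occurrences:
  QalIV (ATACGTA, off=0): starts [4, 28, 69, 81, 89, 119, 147, 158, 169, 183, 198, 218, 234] → cuts [4, 28, 69, 81, 89, 119, 147, 158, 169, 183, 198, 218, 234]
  CdoIX (TGTG, off=0): starts [21, 37, 44, 51, 65, 104, 109, 142, 194, 207, 213, 241, 255] → cuts [21, 37, 44, 51, 65, 104, 109, 142, 194, 207, 213, 241, 255]

All cut coordinates (distinct, sorted): [4, 21, 28, 37, 44, 51, 65, 69, 81, 89, 104, 109, 119, 142, 147, 158, 169, 183, 194, 198, 207, 213, 218, 234, 241, 255]

Fragment lengths:
  [0,4): 4 bp
  [4,21): 17 bp
  [21,28): 7 bp
  [28,37): 9 bp
  [37,44): 7 bp
  [44,51): 7 bp
  [51,65): 14 bp
  [65,69): 4 bp
  [69,81): 12 bp
  [81,89): 8 bp
  [89,104): 15 bp
  [104,109): 5 bp
  [109,119): 10 bp
  [119,142): 23 bp
  [142,147): 5 bp
  [147,158): 11 bp
  [158,169): 11 bp
  [169,183): 14 bp
  [183,194): 11 bp
  [194,198): 4 bp
  [198,207): 9 bp
  [207,213): 6 bp
  [213,218): 5 bp
  [218,234): 16 bp
  [234,241): 7 bp
  [241,255): 14 bp
  [255,262): 7 bp

[4,4,4,5,5,5,6,7,7,7,7,7,8,9,9,10,11,11,11,12,14,14,14,15,16,17,23]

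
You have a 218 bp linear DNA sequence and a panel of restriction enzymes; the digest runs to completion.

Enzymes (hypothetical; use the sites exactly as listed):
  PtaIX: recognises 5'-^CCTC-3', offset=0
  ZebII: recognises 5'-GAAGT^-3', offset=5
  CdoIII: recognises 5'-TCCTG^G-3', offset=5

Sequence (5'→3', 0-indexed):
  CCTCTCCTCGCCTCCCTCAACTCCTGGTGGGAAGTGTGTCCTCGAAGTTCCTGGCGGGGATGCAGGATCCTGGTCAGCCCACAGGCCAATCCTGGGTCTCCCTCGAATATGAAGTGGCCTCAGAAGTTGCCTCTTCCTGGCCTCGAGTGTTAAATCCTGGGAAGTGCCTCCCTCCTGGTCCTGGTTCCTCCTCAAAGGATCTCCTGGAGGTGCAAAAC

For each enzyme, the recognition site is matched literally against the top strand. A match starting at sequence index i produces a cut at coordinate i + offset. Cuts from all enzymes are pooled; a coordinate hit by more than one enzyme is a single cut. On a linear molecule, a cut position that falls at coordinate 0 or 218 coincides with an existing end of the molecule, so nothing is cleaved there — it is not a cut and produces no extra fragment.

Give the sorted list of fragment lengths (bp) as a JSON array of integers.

[1,1,2,2,3,3,4,4,4,5,5,5,6,6,6,7,9,9,10,10,12,12,15,17,19,19,22]

Per-enzyme occurrences:
  PtaIX CCTC/0: at [0, 5, 10, 14, 39, 100, 117, 129, 140, 166, 170, 186, 189] ⇒ [5, 10, 14, 39, 100, 117, 129, 140, 166, 170, 186, 189] (position 0 is a terminus of the linear molecule — no cut)
  ZebII GAAGT/5: at [30, 43, 110, 122, 160] ⇒ [35, 48, 115, 127, 165]
  CdoIII TCCTGG/5: at [21, 48, 67, 89, 134, 154, 172, 178, 201] ⇒ [26, 53, 72, 94, 139, 159, 177, 183, 206]

All cut coordinates (distinct, sorted): [5, 10, 14, 26, 35, 39, 48, 53, 72, 94, 100, 115, 117, 127, 129, 139, 140, 159, 165, 166, 170, 177, 183, 186, 189, 206]

Fragment lengths:
  [0,5): 5 bp
  [5,10): 5 bp
  [10,14): 4 bp
  [14,26): 12 bp
  [26,35): 9 bp
  [35,39): 4 bp
  [39,48): 9 bp
  [48,53): 5 bp
  [53,72): 19 bp
  [72,94): 22 bp
  [94,100): 6 bp
  [100,115): 15 bp
  [115,117): 2 bp
  [117,127): 10 bp
  [127,129): 2 bp
  [129,139): 10 bp
  [139,140): 1 bp
  [140,159): 19 bp
  [159,165): 6 bp
  [165,166): 1 bp
  [166,170): 4 bp
  [170,177): 7 bp
  [177,183): 6 bp
  [183,186): 3 bp
  [186,189): 3 bp
  [189,206): 17 bp
  [206,218): 12 bp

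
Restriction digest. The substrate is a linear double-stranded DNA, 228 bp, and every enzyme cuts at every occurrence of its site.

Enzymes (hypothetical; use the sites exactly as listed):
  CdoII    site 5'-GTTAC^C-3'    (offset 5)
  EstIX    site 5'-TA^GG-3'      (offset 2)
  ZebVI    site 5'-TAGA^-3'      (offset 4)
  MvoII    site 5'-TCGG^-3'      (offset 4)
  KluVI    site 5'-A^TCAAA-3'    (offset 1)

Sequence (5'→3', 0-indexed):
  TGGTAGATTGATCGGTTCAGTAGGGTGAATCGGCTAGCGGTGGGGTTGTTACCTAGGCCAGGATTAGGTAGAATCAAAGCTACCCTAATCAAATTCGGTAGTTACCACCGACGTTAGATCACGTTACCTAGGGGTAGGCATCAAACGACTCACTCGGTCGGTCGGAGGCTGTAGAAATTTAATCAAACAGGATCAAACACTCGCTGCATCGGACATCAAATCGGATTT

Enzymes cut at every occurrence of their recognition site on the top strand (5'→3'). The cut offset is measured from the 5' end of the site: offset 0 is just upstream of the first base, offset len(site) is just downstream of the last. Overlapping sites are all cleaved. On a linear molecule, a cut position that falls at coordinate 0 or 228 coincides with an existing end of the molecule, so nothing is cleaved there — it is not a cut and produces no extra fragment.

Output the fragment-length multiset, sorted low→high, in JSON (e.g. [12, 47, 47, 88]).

[1,3,3,3,4,4,4,4,6,6,7,7,7,7,8,9,9,10,10,10,11,11,13,15,17,19,20]

Per-enzyme occurrences:
  CdoII (GTTACC, off=5): starts [47, 100, 122] → cuts [52, 105, 127]
  EstIX (TAGG, off=2): starts [20, 53, 64, 128, 134] → cuts [22, 55, 66, 130, 136]
  ZebVI (TAGA, off=4): starts [3, 68, 114, 171] → cuts [7, 72, 118, 175]
  MvoII (TCGG, off=4): starts [11, 29, 94, 153, 157, 161, 208, 220] → cuts [15, 33, 98, 157, 161, 165, 212, 224]
  KluVI (ATCAAA, off=1): starts [72, 87, 139, 181, 191, 214] → cuts [73, 88, 140, 182, 192, 215]

All cut coordinates (distinct, sorted): [7, 15, 22, 33, 52, 55, 66, 72, 73, 88, 98, 105, 118, 127, 130, 136, 140, 157, 161, 165, 175, 182, 192, 212, 215, 224]

Fragments:
  [0,7): 7 bp
  [7,15): 8 bp
  [15,22): 7 bp
  [22,33): 11 bp
  [33,52): 19 bp
  [52,55): 3 bp
  [55,66): 11 bp
  [66,72): 6 bp
  [72,73): 1 bp
  [73,88): 15 bp
  [88,98): 10 bp
  [98,105): 7 bp
  [105,118): 13 bp
  [118,127): 9 bp
  [127,130): 3 bp
  [130,136): 6 bp
  [136,140): 4 bp
  [140,157): 17 bp
  [157,161): 4 bp
  [161,165): 4 bp
  [165,175): 10 bp
  [175,182): 7 bp
  [182,192): 10 bp
  [192,212): 20 bp
  [212,215): 3 bp
  [215,224): 9 bp
  [224,228): 4 bp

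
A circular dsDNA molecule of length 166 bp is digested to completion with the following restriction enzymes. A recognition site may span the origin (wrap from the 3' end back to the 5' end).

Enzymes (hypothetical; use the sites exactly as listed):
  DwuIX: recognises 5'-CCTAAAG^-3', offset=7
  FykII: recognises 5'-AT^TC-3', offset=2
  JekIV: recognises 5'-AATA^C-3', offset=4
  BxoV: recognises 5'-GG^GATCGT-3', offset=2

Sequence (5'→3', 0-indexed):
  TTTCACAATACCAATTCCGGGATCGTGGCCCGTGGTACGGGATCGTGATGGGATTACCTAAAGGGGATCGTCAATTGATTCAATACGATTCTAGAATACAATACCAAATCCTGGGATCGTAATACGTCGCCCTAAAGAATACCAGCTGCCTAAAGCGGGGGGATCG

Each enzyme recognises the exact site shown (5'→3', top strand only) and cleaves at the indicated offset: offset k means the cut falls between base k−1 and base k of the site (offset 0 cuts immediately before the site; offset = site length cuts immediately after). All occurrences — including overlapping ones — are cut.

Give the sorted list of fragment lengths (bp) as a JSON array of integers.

[2,4,4,5,5,5,6,6,9,10,11,13,14,14,15,20,23]

Per-enzyme occurrences:
  DwuIX CCTAAAG/7: at [56, 130, 148] ⇒ [63, 137, 155]
  FykII ATTC/2: at [13, 77, 87] ⇒ [15, 79, 89]
  JekIV AATAC/4: at [6, 81, 94, 99, 120, 137] ⇒ [10, 85, 98, 103, 124, 141]
  BxoV GGGATCGT/2: at [18, 38, 63, 112, 159] ⇒ [20, 40, 65, 114, 161]

Pooled cuts: [10, 15, 20, 40, 63, 65, 79, 85, 89, 98, 103, 114, 124, 137, 141, 155, 161]

Fragments:
  10→15: 5 bp
  15→20: 5 bp
  20→40: 20 bp
  40→63: 23 bp
  63→65: 2 bp
  65→79: 14 bp
  79→85: 6 bp
  85→89: 4 bp
  89→98: 9 bp
  98→103: 5 bp
  103→114: 11 bp
  114→124: 10 bp
  124→137: 13 bp
  137→141: 4 bp
  141→155: 14 bp
  155→161: 6 bp
  161→10 (wrap): 166-161+10 = 15 bp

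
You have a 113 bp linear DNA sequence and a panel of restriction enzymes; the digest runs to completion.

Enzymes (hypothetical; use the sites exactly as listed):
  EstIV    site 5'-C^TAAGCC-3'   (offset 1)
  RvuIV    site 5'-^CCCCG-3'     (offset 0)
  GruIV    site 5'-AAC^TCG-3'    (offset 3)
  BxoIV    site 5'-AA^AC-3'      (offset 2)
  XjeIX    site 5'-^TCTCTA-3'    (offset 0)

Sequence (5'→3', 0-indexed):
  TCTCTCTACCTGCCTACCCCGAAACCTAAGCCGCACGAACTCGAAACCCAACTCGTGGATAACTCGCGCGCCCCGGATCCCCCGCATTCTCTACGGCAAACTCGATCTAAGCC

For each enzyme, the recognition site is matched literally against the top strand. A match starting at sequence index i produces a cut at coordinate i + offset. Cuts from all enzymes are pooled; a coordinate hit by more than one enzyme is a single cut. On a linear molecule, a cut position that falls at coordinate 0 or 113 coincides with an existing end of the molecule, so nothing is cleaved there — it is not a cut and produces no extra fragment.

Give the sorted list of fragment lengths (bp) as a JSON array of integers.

[2,2,3,5,6,6,7,7,7,8,9,11,12,14,14]

Site scan:
  EstIV CTAAGCC/1: at [25, 106] ⇒ [26, 107]
  RvuIV CCCCG/0: at [16, 70, 79] ⇒ [16, 70, 79]
  GruIV AACTCG/3: at [37, 49, 60, 98] ⇒ [40, 52, 63, 101]
  BxoIV AAAC/2: at [21, 43, 97] ⇒ [23, 45, 99]
  XjeIX TCTCTA/0: at [2, 87] ⇒ [2, 87]

All cut coordinates (distinct, sorted): [2, 16, 23, 26, 40, 45, 52, 63, 70, 79, 87, 99, 101, 107]

Fragments:
  [0,2): 2 bp
  [2,16): 14 bp
  [16,23): 7 bp
  [23,26): 3 bp
  [26,40): 14 bp
  [40,45): 5 bp
  [45,52): 7 bp
  [52,63): 11 bp
  [63,70): 7 bp
  [70,79): 9 bp
  [79,87): 8 bp
  [87,99): 12 bp
  [99,101): 2 bp
  [101,107): 6 bp
  [107,113): 6 bp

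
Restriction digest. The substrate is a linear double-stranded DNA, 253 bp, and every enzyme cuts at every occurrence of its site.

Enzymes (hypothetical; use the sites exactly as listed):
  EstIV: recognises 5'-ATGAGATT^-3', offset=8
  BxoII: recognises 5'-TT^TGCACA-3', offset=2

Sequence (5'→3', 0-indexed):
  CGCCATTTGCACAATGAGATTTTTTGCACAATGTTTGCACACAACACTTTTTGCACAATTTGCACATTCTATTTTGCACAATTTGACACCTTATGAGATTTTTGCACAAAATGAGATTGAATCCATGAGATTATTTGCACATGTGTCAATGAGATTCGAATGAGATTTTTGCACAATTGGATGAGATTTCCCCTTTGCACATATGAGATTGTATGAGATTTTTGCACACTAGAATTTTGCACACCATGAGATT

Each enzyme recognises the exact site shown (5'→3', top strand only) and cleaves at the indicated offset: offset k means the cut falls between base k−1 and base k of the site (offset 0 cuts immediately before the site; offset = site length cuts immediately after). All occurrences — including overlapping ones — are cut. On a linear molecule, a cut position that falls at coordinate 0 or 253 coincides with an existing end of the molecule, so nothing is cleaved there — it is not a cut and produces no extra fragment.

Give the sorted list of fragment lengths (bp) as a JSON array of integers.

Site scan:
  EstIV (ATGAGATT, off=8): starts [13, 92, 110, 124, 148, 159, 180, 202, 212, 245] → cuts [21, 100, 118, 132, 156, 167, 188, 210, 220] (position 253 is a terminus of the linear molecule — no cut)
  BxoII (TTTGCACA, off=2): starts [5, 22, 33, 49, 58, 72, 100, 133, 167, 193, 220, 235] → cuts [7, 24, 35, 51, 60, 74, 102, 135, 169, 195, 222, 237]

Pooled cuts: [7, 21, 24, 35, 51, 60, 74, 100, 102, 118, 132, 135, 156, 167, 169, 188, 195, 210, 220, 222, 237]

Fragments:
  [0,7): 7 bp
  [7,21): 14 bp
  [21,24): 3 bp
  [24,35): 11 bp
  [35,51): 16 bp
  [51,60): 9 bp
  [60,74): 14 bp
  [74,100): 26 bp
  [100,102): 2 bp
  [102,118): 16 bp
  [118,132): 14 bp
  [132,135): 3 bp
  [135,156): 21 bp
  [156,167): 11 bp
  [167,169): 2 bp
  [169,188): 19 bp
  [188,195): 7 bp
  [195,210): 15 bp
  [210,220): 10 bp
  [220,222): 2 bp
  [222,237): 15 bp
  [237,253): 16 bp

[2,2,2,3,3,7,7,9,10,11,11,14,14,14,15,15,16,16,16,19,21,26]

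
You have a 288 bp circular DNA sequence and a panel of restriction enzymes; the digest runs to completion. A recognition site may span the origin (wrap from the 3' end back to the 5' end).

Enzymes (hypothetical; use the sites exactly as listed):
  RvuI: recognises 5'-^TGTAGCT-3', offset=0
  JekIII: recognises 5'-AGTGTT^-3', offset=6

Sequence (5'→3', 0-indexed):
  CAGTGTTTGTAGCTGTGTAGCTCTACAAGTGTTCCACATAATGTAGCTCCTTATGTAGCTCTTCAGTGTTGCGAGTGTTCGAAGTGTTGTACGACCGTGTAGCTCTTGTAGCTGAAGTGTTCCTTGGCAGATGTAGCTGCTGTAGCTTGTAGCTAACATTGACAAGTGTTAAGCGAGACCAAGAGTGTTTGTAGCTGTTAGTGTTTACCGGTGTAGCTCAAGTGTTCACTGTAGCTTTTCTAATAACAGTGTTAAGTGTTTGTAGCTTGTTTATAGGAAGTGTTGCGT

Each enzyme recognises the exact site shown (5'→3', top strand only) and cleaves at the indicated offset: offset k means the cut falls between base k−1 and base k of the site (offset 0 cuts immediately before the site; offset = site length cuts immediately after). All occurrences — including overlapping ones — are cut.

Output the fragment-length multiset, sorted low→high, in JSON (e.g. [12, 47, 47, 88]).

Scan for sites:
  RvuI (TGTAGCT, off=0): starts [7, 15, 41, 53, 97, 106, 131, 140, 147, 189, 211, 229, 260] → cuts [7, 15, 41, 53, 97, 106, 131, 140, 147, 189, 211, 229, 260]
  JekIII (AGTGTT, off=6): starts [1, 27, 64, 73, 82, 115, 164, 183, 199, 220, 247, 254, 278] → cuts [7, 33, 70, 79, 88, 121, 170, 189, 205, 226, 253, 260, 284]

All cut coordinates (distinct, sorted): [7, 15, 33, 41, 53, 70, 79, 88, 97, 106, 121, 131, 140, 147, 170, 189, 205, 211, 226, 229, 253, 260, 284]

Fragments:
  7→15: 8 bp
  15→33: 18 bp
  33→41: 8 bp
  41→53: 12 bp
  53→70: 17 bp
  70→79: 9 bp
  79→88: 9 bp
  88→97: 9 bp
  97→106: 9 bp
  106→121: 15 bp
  121→131: 10 bp
  131→140: 9 bp
  140→147: 7 bp
  147→170: 23 bp
  170→189: 19 bp
  189→205: 16 bp
  205→211: 6 bp
  211→226: 15 bp
  226→229: 3 bp
  229→253: 24 bp
  253→260: 7 bp
  260→284: 24 bp
  284→7 (wrap): 288-284+7 = 11 bp

[3,6,7,7,8,8,9,9,9,9,9,10,11,12,15,15,16,17,18,19,23,24,24]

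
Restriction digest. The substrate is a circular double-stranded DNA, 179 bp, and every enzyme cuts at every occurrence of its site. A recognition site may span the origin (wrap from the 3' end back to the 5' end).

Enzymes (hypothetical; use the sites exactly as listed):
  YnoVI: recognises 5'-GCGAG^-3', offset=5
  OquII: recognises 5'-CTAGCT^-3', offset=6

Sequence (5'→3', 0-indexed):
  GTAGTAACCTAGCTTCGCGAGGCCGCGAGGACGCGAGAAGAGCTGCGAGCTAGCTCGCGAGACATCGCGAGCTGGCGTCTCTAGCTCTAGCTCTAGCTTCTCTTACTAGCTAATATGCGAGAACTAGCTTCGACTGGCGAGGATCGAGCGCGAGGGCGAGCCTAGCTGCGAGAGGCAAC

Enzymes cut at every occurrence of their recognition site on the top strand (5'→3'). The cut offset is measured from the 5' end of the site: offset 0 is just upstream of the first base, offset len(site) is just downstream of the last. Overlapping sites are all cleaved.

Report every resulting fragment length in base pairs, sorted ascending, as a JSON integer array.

Scan for sites:
  YnoVI GCGAG/5: at [16, 24, 32, 44, 56, 66, 116, 136, 149, 155, 167] ⇒ [21, 29, 37, 49, 61, 71, 121, 141, 154, 160, 172]
  OquII CTAGCT/6: at [8, 49, 80, 86, 92, 105, 123, 161] ⇒ [14, 55, 86, 92, 98, 111, 129, 167]

All cut coordinates (distinct, sorted): [14, 21, 29, 37, 49, 55, 61, 71, 86, 92, 98, 111, 121, 129, 141, 154, 160, 167, 172]

Fragments:
  14→21: 7 bp
  21→29: 8 bp
  29→37: 8 bp
  37→49: 12 bp
  49→55: 6 bp
  55→61: 6 bp
  61→71: 10 bp
  71→86: 15 bp
  86→92: 6 bp
  92→98: 6 bp
  98→111: 13 bp
  111→121: 10 bp
  121→129: 8 bp
  129→141: 12 bp
  141→154: 13 bp
  154→160: 6 bp
  160→167: 7 bp
  167→172: 5 bp
  172→14 (wrap): 179-172+14 = 21 bp

[5,6,6,6,6,6,7,7,8,8,8,10,10,12,12,13,13,15,21]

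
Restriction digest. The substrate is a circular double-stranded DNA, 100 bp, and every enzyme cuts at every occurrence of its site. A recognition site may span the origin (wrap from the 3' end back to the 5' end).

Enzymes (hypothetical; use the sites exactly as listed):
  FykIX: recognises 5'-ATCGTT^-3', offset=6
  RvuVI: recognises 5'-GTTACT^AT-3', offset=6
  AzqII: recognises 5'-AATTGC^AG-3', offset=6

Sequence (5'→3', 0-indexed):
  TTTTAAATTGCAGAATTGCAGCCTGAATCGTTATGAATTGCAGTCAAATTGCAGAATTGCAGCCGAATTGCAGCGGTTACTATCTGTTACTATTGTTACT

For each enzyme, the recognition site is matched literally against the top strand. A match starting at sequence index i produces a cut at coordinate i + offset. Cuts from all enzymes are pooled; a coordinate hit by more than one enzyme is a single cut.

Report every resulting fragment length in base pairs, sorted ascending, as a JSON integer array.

Site scan:
  FykIX (ATCGTT, off=6): starts [26] → cuts [32]
  RvuVI (GTTACTAT, off=6): starts [75, 85] → cuts [81, 91]
  AzqII (AATTGCAG, off=6): starts [5, 13, 35, 46, 54, 65] → cuts [11, 19, 41, 52, 60, 71]

All cut coordinates (distinct, sorted): [11, 19, 32, 41, 52, 60, 71, 81, 91]

Fragment lengths:
  11→19: 8 bp
  19→32: 13 bp
  32→41: 9 bp
  41→52: 11 bp
  52→60: 8 bp
  60→71: 11 bp
  71→81: 10 bp
  81→91: 10 bp
  91→11 (wrap): 100-91+11 = 20 bp

[8,8,9,10,10,11,11,13,20]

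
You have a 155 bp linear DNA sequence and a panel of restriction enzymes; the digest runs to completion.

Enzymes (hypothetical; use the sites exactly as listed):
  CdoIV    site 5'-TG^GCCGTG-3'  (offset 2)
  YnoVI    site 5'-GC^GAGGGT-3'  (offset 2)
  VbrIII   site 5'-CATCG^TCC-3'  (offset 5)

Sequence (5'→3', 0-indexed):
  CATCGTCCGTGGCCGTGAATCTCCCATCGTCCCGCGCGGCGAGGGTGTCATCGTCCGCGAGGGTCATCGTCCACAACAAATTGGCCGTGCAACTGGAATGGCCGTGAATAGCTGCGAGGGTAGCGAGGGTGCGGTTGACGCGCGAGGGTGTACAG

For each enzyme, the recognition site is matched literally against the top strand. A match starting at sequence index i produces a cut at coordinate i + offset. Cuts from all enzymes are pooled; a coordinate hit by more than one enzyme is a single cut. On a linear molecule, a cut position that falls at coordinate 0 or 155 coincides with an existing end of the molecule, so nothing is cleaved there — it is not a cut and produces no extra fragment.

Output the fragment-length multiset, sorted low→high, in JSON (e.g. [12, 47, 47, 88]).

Per-enzyme occurrences:
  CdoIV (TGGCCGTG, off=2): starts [9, 81, 98] → cuts [11, 83, 100]
  YnoVI (GCGAGGGT, off=2): starts [38, 56, 113, 122, 141] → cuts [40, 58, 115, 124, 143]
  VbrIII (CATCGTCC, off=5): starts [0, 24, 48, 64] → cuts [5, 29, 53, 69]

All cut coordinates (distinct, sorted): [5, 11, 29, 40, 53, 58, 69, 83, 100, 115, 124, 143]

Fragment lengths:
  [0,5): 5 bp
  [5,11): 6 bp
  [11,29): 18 bp
  [29,40): 11 bp
  [40,53): 13 bp
  [53,58): 5 bp
  [58,69): 11 bp
  [69,83): 14 bp
  [83,100): 17 bp
  [100,115): 15 bp
  [115,124): 9 bp
  [124,143): 19 bp
  [143,155): 12 bp

[5,5,6,9,11,11,12,13,14,15,17,18,19]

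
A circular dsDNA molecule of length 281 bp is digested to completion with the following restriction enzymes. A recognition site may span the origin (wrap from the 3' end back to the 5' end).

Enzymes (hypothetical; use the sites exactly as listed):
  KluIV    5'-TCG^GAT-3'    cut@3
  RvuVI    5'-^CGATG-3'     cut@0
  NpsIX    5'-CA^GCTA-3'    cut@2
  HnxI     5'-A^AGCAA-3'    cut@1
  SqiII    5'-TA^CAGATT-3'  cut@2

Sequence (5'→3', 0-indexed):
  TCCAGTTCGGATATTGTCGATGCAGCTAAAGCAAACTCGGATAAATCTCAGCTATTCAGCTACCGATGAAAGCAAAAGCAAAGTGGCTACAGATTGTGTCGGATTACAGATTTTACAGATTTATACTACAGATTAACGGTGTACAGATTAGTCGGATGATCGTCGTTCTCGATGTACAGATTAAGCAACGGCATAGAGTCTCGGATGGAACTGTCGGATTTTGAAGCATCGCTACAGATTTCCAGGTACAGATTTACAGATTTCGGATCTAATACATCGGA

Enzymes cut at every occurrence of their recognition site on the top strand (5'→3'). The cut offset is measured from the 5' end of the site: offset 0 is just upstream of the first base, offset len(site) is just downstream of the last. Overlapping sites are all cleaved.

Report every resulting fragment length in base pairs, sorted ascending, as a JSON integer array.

Site scan:
  KluIV (TCGGAT, off=3): starts [6, 36, 98, 151, 200, 213, 262, 276] → cuts [9, 39, 101, 154, 203, 216, 265, 279]
  RvuVI (CGATG, off=0): starts [17, 63, 169] → cuts [17, 63, 169]
  NpsIX (CAGCTA, off=2): starts [22, 48, 56] → cuts [24, 50, 58]
  HnxI (AAGCAA, off=1): starts [28, 69, 75, 182] → cuts [29, 70, 76, 183]
  SqiII (TACAGATT, off=2): starts [87, 104, 113, 126, 141, 174, 232, 246, 254] → cuts [89, 106, 115, 128, 143, 176, 234, 248, 256]

Pooled cuts: [9, 17, 24, 29, 39, 50, 58, 63, 70, 76, 89, 101, 106, 115, 128, 143, 154, 169, 176, 183, 203, 216, 234, 248, 256, 265, 279]

Fragment lengths:
  9→17: 8 bp
  17→24: 7 bp
  24→29: 5 bp
  29→39: 10 bp
  39→50: 11 bp
  50→58: 8 bp
  58→63: 5 bp
  63→70: 7 bp
  70→76: 6 bp
  76→89: 13 bp
  89→101: 12 bp
  101→106: 5 bp
  106→115: 9 bp
  115→128: 13 bp
  128→143: 15 bp
  143→154: 11 bp
  154→169: 15 bp
  169→176: 7 bp
  176→183: 7 bp
  183→203: 20 bp
  203→216: 13 bp
  216→234: 18 bp
  234→248: 14 bp
  248→256: 8 bp
  256→265: 9 bp
  265→279: 14 bp
  279→9 (wrap): 281-279+9 = 11 bp

[5,5,5,6,7,7,7,7,8,8,8,9,9,10,11,11,11,12,13,13,13,14,14,15,15,18,20]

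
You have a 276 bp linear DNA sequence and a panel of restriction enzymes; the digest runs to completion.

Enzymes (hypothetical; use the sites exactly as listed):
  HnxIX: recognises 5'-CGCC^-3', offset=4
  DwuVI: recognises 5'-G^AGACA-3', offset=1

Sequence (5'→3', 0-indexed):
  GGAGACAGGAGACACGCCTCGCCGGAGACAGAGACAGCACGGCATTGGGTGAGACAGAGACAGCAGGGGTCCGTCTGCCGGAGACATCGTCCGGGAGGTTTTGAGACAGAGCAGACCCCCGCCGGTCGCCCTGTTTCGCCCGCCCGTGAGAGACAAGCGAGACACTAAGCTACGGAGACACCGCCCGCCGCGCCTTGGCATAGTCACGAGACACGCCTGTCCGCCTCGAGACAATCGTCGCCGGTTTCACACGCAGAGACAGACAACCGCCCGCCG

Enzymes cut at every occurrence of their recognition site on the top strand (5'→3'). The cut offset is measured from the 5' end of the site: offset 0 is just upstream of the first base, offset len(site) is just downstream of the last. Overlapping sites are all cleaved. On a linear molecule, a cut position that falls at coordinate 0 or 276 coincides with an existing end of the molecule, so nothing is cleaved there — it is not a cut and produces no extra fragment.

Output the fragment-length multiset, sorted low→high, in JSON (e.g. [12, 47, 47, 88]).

[1,2,2,3,4,4,4,5,5,6,6,6,7,7,8,9,9,9,10,10,14,14,14,15,16,20,20,22,24]

Scan for sites:
  HnxIX CGCC/4: at [14, 19, 119, 126, 136, 140, 181, 185, 190, 213, 221, 238, 267, 271] ⇒ [18, 23, 123, 130, 140, 144, 185, 189, 194, 217, 225, 242, 271, 275]
  DwuVI GAGACA/1: at [1, 8, 24, 30, 50, 56, 80, 102, 149, 158, 174, 207, 227, 255] ⇒ [2, 9, 25, 31, 51, 57, 81, 103, 150, 159, 175, 208, 228, 256]

All cut coordinates (distinct, sorted): [2, 9, 18, 23, 25, 31, 51, 57, 81, 103, 123, 130, 140, 144, 150, 159, 175, 185, 189, 194, 208, 217, 225, 228, 242, 256, 271, 275]

Fragments:
  [0,2): 2 bp
  [2,9): 7 bp
  [9,18): 9 bp
  [18,23): 5 bp
  [23,25): 2 bp
  [25,31): 6 bp
  [31,51): 20 bp
  [51,57): 6 bp
  [57,81): 24 bp
  [81,103): 22 bp
  [103,123): 20 bp
  [123,130): 7 bp
  [130,140): 10 bp
  [140,144): 4 bp
  [144,150): 6 bp
  [150,159): 9 bp
  [159,175): 16 bp
  [175,185): 10 bp
  [185,189): 4 bp
  [189,194): 5 bp
  [194,208): 14 bp
  [208,217): 9 bp
  [217,225): 8 bp
  [225,228): 3 bp
  [228,242): 14 bp
  [242,256): 14 bp
  [256,271): 15 bp
  [271,275): 4 bp
  [275,276): 1 bp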